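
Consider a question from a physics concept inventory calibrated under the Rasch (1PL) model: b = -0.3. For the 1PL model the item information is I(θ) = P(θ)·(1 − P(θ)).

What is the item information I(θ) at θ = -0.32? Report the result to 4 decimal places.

P = 1/(1+e^{0.0200}) = 0.4950
P(1−P) = 0.4950 × 0.5050 = 0.2500
I = P(1−P) = 0.24998

0.2500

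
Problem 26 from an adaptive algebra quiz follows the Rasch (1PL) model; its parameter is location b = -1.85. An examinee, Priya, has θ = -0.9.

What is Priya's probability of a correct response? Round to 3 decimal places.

P(θ) = 1 / (1 + exp(−(θ − b)))
Exponent: (-0.9 − (-1.85)) = 0.9500
1/(1 + e^{-0.9500}) = 0.7211
P = 0.7211

0.721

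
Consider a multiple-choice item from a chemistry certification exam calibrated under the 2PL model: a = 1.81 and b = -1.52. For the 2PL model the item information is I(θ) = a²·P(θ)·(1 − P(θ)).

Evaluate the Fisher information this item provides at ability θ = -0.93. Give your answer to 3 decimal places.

P = 1/(1+e^{-1.0679}) = 0.7442
P(1−P) = 0.7442 × 0.2558 = 0.1904
I = a² × P(1−P) = 1.81² × 0.1904 = 0.62366

0.624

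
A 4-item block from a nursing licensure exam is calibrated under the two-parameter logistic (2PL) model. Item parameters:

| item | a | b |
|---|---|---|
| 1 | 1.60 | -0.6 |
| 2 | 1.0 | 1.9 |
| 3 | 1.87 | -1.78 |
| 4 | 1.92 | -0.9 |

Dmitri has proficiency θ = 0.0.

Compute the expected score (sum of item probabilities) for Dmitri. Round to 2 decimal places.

2.67

P(θ) = 1 / (1 + exp(−a(θ − b)))
P_1 = 1/(1+e^{-0.9600}) = 0.7231
P_2 = 1/(1+e^{1.9000}) = 0.1301
P_3 = 1/(1+e^{-3.3286}) = 0.9654
P_4 = 1/(1+e^{-1.7280}) = 0.8492
E[score] = 0.7231 + 0.1301 + 0.9654 + 0.8492 = 2.6678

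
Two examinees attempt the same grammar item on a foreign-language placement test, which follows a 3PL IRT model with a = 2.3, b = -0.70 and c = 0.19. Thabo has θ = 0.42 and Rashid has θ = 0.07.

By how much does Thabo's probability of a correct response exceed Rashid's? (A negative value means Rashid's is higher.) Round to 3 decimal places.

0.061

P(θ) = c + (1 − c) · 1 / (1 + exp(−a(θ − b)))
P(Thabo) = 0.9427  [exponent 2.5760]
P(Rashid) = 0.8822  [exponent 1.7710]
Difference = 0.9427 − 0.8822 = 0.0605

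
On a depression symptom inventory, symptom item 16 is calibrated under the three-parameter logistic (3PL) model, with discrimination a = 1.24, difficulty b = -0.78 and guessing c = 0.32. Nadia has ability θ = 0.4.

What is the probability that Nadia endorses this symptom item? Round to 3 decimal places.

P(θ) = c + (1 − c) · 1 / (1 + exp(−a(θ − b)))
Exponent: 1.24 × (0.4 − (-0.78)) = 1.4632
1/(1 + e^{-1.4632}) = 0.8120
P = 0.32 + 0.68 × 0.8120 = 0.8722

0.872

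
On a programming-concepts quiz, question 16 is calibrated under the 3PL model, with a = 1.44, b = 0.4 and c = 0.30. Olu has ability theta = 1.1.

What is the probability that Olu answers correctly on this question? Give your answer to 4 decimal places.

0.8128

P(theta) = c + (1 − c) · 1 / (1 + exp(−a(theta − b)))
Exponent: 1.44 × (1.1 − 0.4) = 1.0080
1/(1 + e^{-1.0080}) = 0.7326
P = 0.30 + 0.70 × 0.7326 = 0.8128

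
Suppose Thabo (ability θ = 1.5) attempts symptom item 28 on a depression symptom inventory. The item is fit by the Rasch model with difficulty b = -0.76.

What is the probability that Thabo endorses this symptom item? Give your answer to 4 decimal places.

0.9055

P(θ) = 1 / (1 + exp(−(θ − b)))
Exponent: (1.5 − (-0.76)) = 2.2600
1/(1 + e^{-2.2600}) = 0.9055
P = 0.9055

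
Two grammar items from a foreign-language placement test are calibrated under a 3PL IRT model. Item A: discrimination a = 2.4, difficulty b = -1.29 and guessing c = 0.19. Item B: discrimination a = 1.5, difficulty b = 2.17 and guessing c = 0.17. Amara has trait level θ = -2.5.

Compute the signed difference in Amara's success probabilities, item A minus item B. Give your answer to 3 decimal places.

P(θ) = c + (1 − c) · 1 / (1 + exp(−a(θ − b)))
P_A = 0.2321
P_B = 0.1708
P_A − P_B = 0.0613

0.061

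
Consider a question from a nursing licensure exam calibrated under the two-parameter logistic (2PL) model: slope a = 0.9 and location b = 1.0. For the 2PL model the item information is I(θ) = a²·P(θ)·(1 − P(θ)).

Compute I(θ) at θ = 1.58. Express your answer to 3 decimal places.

0.189

P = 1/(1+e^{-0.5220}) = 0.6276
P(1−P) = 0.6276 × 0.3724 = 0.2337
I = a² × P(1−P) = 0.9² × 0.2337 = 0.18931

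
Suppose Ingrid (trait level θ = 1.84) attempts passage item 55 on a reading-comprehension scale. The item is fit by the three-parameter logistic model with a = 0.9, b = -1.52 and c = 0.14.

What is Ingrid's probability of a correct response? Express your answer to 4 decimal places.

0.9601

P(θ) = c + (1 − c) · 1 / (1 + exp(−a(θ − b)))
Exponent: 0.9 × (1.84 − (-1.52)) = 3.0240
1/(1 + e^{-3.0240}) = 0.9536
P = 0.14 + 0.86 × 0.9536 = 0.9601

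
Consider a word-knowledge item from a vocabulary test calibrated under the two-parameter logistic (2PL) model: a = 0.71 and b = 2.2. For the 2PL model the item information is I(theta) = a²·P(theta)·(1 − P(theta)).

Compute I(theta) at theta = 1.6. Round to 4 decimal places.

P = 1/(1+e^{0.4260}) = 0.3951
P(1−P) = 0.3951 × 0.6049 = 0.2390
I = a² × P(1−P) = 0.71² × 0.2390 = 0.12048

0.1205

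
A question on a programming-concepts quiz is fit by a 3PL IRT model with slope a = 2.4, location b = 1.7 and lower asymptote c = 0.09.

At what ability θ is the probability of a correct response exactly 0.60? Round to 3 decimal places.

P(θ) = c + (1 − c) · 1 / (1 + exp(−a(θ − b)))
Remove guessing floor: (0.60 − 0.09)/(1 − 0.09) = 0.5604
logit = ln(0.5604/0.4396) = 0.2429
θ = b + logit/(a) = 1.7 + 0.2429/2.4000 = 1.8012

1.801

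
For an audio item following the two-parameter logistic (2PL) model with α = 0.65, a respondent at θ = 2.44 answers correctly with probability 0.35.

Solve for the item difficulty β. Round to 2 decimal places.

P(θ) = 1 / (1 + exp(−α(θ − β)))
logit(0.35) = ln(0.35/0.65) = -0.6190
β = θ − logit/(α) = 2.44 − (-0.6190)/0.6500 = 3.3924

3.39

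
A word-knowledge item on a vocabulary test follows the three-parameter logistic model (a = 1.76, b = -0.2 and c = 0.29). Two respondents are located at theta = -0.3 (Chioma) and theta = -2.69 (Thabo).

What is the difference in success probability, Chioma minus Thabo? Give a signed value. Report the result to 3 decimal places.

P(theta) = c + (1 − c) · 1 / (1 + exp(−a(theta − b)))
P(Chioma) = 0.6138  [exponent -0.1760]
P(Thabo) = 0.2988  [exponent -4.3824]
Difference = 0.6138 − 0.2988 = 0.3151

0.315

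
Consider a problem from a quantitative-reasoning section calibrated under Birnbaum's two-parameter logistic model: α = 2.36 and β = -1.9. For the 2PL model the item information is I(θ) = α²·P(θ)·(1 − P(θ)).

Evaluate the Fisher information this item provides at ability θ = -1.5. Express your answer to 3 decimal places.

P = 1/(1+e^{-0.9440}) = 0.7199
P(1−P) = 0.7199 × 0.2801 = 0.2016
I = α² × P(1−P) = 2.36² × 0.2016 = 1.12306

1.123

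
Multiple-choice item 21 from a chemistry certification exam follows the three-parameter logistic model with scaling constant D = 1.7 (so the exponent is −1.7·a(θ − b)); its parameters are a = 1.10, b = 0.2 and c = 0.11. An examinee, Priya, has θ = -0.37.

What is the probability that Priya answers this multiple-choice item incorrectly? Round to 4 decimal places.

0.6620

P(θ) = c + (1 − c) · 1 / (1 + exp(−D·a(θ − b)))
Exponent: 1.7 × 1.10 × (-0.37 − 0.2) = -1.0659
1/(1 + e^{1.0659}) = 0.2562
P = 0.11 + 0.89 × 0.2562 = 0.3380
P(incorrect) = 1 − 0.3380 = 0.6620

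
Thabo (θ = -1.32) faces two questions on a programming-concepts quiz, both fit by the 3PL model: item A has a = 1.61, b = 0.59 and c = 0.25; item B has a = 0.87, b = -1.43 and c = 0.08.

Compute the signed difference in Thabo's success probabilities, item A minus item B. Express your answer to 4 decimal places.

-0.2789

P(θ) = c + (1 − c) · 1 / (1 + exp(−a(θ − b)))
P_A = 0.2831
P_B = 0.5620
P_A − P_B = -0.2789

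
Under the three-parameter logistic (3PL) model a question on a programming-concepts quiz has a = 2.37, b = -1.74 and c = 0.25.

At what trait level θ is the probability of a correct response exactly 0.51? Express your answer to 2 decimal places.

P(θ) = c + (1 − c) · 1 / (1 + exp(−a(θ − b)))
Remove guessing floor: (0.51 − 0.25)/(1 − 0.25) = 0.3467
logit = ln(0.3467/0.6533) = -0.6337
θ = b + logit/(a) = -1.74 + (-0.6337)/2.3700 = -2.0074

-2.01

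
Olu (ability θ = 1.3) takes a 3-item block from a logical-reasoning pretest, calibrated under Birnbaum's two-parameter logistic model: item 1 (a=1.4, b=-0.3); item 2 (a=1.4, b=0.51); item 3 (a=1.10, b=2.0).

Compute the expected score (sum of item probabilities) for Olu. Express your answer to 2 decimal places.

1.97

P(θ) = 1 / (1 + exp(−a(θ − b)))
P_1 = 1/(1+e^{-2.2400}) = 0.9038
P_2 = 1/(1+e^{-1.1060}) = 0.7514
P_3 = 1/(1+e^{0.7700}) = 0.3165
E[score] = 0.9038 + 0.7514 + 0.3165 = 1.9716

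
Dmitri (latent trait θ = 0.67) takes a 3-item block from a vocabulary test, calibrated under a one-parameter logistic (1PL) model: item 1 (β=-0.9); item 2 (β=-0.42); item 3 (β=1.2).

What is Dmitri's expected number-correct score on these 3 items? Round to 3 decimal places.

P(θ) = 1 / (1 + exp(−(θ − β)))
P_1 = 1/(1+e^{-1.5700}) = 0.8278
P_2 = 1/(1+e^{-1.0900}) = 0.7484
P_3 = 1/(1+e^{0.5300}) = 0.3705
E[score] = 0.8278 + 0.7484 + 0.3705 = 1.9467

1.947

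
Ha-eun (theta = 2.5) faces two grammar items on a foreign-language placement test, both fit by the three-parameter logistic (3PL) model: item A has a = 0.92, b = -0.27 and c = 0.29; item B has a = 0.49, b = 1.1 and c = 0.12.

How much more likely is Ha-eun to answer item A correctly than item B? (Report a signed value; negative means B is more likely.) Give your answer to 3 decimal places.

0.243

P(theta) = c + (1 − c) · 1 / (1 + exp(−a(theta − b)))
P_A = 0.9485
P_B = 0.7053
P_A − P_B = 0.2432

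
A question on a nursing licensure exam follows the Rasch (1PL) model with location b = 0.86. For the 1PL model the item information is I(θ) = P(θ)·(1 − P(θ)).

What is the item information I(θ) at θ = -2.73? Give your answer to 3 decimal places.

P = 1/(1+e^{3.5900}) = 0.0269
P(1−P) = 0.0269 × 0.9731 = 0.0261
I = P(1−P) = 0.02614

0.026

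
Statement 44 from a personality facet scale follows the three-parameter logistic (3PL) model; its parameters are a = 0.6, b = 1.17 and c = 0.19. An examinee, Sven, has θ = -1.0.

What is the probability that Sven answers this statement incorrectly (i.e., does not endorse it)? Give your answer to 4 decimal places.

P(θ) = c + (1 − c) · 1 / (1 + exp(−a(θ − b)))
Exponent: 0.6 × (-1.0 − 1.17) = -1.3020
1/(1 + e^{1.3020}) = 0.2138
P = 0.19 + 0.81 × 0.2138 = 0.3632
P(incorrect) = 1 − 0.3632 = 0.6368

0.6368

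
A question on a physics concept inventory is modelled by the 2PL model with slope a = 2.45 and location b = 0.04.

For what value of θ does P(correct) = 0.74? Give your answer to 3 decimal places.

0.467

P(θ) = 1 / (1 + exp(−a(θ − b)))
logit = ln(0.7400/0.2600) = 1.0460
θ = b + logit/(a) = 0.04 + 1.0460/2.4500 = 0.4669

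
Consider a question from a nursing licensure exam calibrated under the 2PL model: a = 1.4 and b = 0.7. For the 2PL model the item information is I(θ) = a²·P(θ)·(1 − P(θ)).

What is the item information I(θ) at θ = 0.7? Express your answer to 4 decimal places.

0.4900

P = 1/(1+e^{0.0000}) = 0.5000
P(1−P) = 0.5000 × 0.5000 = 0.2500
I = a² × P(1−P) = 1.4² × 0.2500 = 0.49000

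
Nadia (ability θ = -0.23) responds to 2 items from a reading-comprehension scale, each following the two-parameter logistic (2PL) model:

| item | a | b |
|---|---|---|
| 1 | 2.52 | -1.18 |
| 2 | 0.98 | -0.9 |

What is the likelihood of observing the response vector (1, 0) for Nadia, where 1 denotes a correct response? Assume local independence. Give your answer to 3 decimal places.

P(θ) = 1 / (1 + exp(−a(θ − b)))
P_1 = 1/(1+e^{-2.3940}) = 0.9164
P_2 = 1/(1+e^{-0.6566}) = 0.6585
L = P_1 × (1−P_2) = 0.9164 × 0.3415 = 0.31294

0.313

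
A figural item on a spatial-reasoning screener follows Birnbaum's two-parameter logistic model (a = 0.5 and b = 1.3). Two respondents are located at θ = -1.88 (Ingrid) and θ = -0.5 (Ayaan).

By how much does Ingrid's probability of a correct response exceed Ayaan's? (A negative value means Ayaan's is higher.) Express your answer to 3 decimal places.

P(θ) = 1 / (1 + exp(−a(θ − b)))
P(Ingrid) = 0.1694  [exponent -1.5900]
P(Ayaan) = 0.2891  [exponent -0.9000]
Difference = 0.1694 − 0.2891 = -0.1197

-0.120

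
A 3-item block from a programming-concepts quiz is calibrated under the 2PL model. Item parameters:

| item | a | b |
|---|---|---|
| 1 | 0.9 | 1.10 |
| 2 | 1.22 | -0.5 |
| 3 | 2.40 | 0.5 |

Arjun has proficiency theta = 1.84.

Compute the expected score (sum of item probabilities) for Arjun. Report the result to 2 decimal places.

P(theta) = 1 / (1 + exp(−a(theta − b)))
P_1 = 1/(1+e^{-0.6660}) = 0.6606
P_2 = 1/(1+e^{-2.8548}) = 0.9456
P_3 = 1/(1+e^{-3.2160}) = 0.9614
E[score] = 0.6606 + 0.9456 + 0.9614 = 2.5676

2.57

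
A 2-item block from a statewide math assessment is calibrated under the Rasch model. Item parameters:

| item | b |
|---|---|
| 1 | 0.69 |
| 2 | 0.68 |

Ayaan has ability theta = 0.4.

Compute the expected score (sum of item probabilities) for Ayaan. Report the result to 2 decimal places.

P(theta) = 1 / (1 + exp(−(theta − b)))
P_1 = 1/(1+e^{0.2900}) = 0.4280
P_2 = 1/(1+e^{0.2800}) = 0.4305
E[score] = 0.4280 + 0.4305 = 0.8585

0.86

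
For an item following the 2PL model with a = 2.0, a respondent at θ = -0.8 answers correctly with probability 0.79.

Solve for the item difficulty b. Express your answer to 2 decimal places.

P(θ) = 1 / (1 + exp(−a(θ − b)))
logit(0.79) = ln(0.79/0.21) = 1.3249
b = θ − logit/(a) = -0.8 − 1.3249/2.0000 = -1.4625

-1.46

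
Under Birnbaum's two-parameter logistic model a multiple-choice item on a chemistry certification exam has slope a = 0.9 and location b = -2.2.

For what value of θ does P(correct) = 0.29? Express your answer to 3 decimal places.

P(θ) = 1 / (1 + exp(−a(θ − b)))
logit = ln(0.2900/0.7100) = -0.8954
θ = b + logit/(a) = -2.2 + (-0.8954)/0.9000 = -3.1949

-3.195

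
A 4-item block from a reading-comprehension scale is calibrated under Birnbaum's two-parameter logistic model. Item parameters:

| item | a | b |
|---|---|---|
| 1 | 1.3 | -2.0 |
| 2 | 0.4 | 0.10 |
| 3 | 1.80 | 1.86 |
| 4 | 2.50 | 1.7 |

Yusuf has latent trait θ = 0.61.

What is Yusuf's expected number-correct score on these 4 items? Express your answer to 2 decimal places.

1.68

P(θ) = 1 / (1 + exp(−a(θ − b)))
P_1 = 1/(1+e^{-3.3930}) = 0.9675
P_2 = 1/(1+e^{-0.2040}) = 0.5508
P_3 = 1/(1+e^{2.2500}) = 0.0953
P_4 = 1/(1+e^{2.7250}) = 0.0615
E[score] = 0.9675 + 0.5508 + 0.0953 + 0.0615 = 1.6752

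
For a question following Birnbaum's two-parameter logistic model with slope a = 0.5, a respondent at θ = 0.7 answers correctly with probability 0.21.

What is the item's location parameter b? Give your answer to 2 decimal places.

P(θ) = 1 / (1 + exp(−a(θ − b)))
logit(0.21) = ln(0.21/0.79) = -1.3249
b = θ − logit/(a) = 0.7 − (-1.3249)/0.5000 = 3.3499

3.35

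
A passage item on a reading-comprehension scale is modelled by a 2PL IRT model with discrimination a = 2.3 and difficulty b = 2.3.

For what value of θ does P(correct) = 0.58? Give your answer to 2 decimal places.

P(θ) = 1 / (1 + exp(−a(θ − b)))
logit = ln(0.5800/0.4200) = 0.3228
θ = b + logit/(a) = 2.3 + 0.3228/2.3000 = 2.4403

2.44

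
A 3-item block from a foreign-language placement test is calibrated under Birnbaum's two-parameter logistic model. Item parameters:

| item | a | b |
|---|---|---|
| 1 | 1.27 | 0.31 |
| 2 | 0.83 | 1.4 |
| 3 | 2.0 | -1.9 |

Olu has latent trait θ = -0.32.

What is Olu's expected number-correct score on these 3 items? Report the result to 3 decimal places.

P(θ) = 1 / (1 + exp(−a(θ − b)))
P_1 = 1/(1+e^{0.8001}) = 0.3100
P_2 = 1/(1+e^{1.4276}) = 0.1935
P_3 = 1/(1+e^{-3.1600}) = 0.9593
E[score] = 0.3100 + 0.1935 + 0.9593 = 1.4628

1.463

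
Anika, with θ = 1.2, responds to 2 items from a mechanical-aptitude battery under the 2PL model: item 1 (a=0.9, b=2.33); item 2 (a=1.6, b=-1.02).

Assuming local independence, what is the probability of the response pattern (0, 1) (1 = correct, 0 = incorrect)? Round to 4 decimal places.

0.7139

P(θ) = 1 / (1 + exp(−a(θ − b)))
P_1 = 1/(1+e^{1.0170}) = 0.2656
P_2 = 1/(1+e^{-3.5520}) = 0.9721
L = (1−P_1) × P_2 = 0.7344 × 0.9721 = 0.71392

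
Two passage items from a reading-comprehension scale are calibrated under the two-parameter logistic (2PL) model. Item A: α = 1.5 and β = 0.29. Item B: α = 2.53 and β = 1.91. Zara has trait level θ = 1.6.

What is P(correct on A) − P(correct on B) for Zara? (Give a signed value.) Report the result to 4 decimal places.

0.5637

P(θ) = 1 / (1 + exp(−α(θ − β)))
P_A = 0.8771
P_B = 0.3134
P_A − P_B = 0.5637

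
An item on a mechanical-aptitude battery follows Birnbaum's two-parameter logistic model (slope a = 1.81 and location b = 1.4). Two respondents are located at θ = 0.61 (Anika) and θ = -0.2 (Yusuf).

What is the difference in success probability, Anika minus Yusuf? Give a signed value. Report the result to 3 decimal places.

0.141

P(θ) = 1 / (1 + exp(−a(θ − b)))
P(Anika) = 0.1931  [exponent -1.4299]
P(Yusuf) = 0.0524  [exponent -2.8960]
Difference = 0.1931 − 0.0524 = 0.1408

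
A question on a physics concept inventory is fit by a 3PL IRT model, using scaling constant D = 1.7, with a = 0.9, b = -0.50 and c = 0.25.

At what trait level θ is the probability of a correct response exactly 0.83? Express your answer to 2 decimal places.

0.30

P(θ) = c + (1 − c) · 1 / (1 + exp(−D·a(θ − b)))
Remove guessing floor: (0.83 − 0.25)/(1 − 0.25) = 0.7733
logit = ln(0.7733/0.2267) = 1.2272
θ = b + logit/(1.7·a) = -0.50 + 1.2272/1.5300 = 0.3021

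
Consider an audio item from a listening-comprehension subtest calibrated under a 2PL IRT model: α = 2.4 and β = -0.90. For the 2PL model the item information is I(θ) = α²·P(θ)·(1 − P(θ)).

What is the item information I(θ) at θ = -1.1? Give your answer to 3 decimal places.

P = 1/(1+e^{0.4800}) = 0.3823
P(1−P) = 0.3823 × 0.6177 = 0.2361
I = α² × P(1−P) = 2.4² × 0.2361 = 1.36014

1.360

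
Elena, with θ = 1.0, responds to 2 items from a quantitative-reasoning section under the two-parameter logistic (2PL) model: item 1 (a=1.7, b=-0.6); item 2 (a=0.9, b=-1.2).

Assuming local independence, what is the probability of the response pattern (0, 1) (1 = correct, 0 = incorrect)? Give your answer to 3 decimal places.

P(θ) = 1 / (1 + exp(−a(θ − b)))
P_1 = 1/(1+e^{-2.7200}) = 0.9382
P_2 = 1/(1+e^{-1.9800}) = 0.8787
L = (1−P_1) × P_2 = 0.0618 × 0.8787 = 0.05431

0.054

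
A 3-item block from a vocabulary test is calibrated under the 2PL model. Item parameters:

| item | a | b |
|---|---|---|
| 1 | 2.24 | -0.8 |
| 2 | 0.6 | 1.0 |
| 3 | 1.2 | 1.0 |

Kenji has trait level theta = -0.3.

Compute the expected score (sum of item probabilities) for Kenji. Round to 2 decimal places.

P(theta) = 1 / (1 + exp(−a(theta − b)))
P_1 = 1/(1+e^{-1.1200}) = 0.7540
P_2 = 1/(1+e^{0.7800}) = 0.3143
P_3 = 1/(1+e^{1.5600}) = 0.1736
E[score] = 0.7540 + 0.3143 + 0.1736 = 1.2420

1.24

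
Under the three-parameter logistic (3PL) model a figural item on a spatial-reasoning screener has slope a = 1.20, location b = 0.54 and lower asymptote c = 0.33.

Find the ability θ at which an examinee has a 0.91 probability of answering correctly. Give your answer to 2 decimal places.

2.09

P(θ) = c + (1 − c) · 1 / (1 + exp(−a(θ − b)))
Remove guessing floor: (0.91 − 0.33)/(1 − 0.33) = 0.8657
logit = ln(0.8657/0.1343) = 1.8632
θ = b + logit/(a) = 0.54 + 1.8632/1.2000 = 2.0927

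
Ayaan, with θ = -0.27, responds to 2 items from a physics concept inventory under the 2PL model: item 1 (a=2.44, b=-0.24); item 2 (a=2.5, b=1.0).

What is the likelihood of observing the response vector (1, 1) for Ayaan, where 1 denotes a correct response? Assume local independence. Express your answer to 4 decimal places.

P(θ) = 1 / (1 + exp(−a(θ − b)))
P_1 = 1/(1+e^{0.0732}) = 0.4817
P_2 = 1/(1+e^{3.1750}) = 0.0401
L = P_1 × P_2 = 0.4817 × 0.0401 = 0.01932

0.0193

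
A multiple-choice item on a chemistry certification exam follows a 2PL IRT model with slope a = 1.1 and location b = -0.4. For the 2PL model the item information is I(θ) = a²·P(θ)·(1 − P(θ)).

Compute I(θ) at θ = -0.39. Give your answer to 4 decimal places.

0.3025

P = 1/(1+e^{-0.0110}) = 0.5027
P(1−P) = 0.5027 × 0.4973 = 0.2500
I = a² × P(1−P) = 1.1² × 0.2500 = 0.30249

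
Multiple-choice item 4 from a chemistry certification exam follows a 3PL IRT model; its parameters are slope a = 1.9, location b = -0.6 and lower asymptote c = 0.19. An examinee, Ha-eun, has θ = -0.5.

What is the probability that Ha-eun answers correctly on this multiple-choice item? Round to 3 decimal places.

0.633

P(θ) = c + (1 − c) · 1 / (1 + exp(−a(θ − b)))
Exponent: 1.9 × (-0.5 − (-0.6)) = 0.1900
1/(1 + e^{-0.1900}) = 0.5474
P = 0.19 + 0.81 × 0.5474 = 0.6334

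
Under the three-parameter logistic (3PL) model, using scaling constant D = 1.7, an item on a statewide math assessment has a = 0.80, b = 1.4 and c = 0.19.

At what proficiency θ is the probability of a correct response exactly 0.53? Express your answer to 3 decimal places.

1.162

P(θ) = c + (1 − c) · 1 / (1 + exp(−D·a(θ − b)))
Remove guessing floor: (0.53 − 0.19)/(1 − 0.19) = 0.4198
logit = ln(0.4198/0.5802) = -0.3238
θ = b + logit/(1.7·a) = 1.4 + (-0.3238)/1.3600 = 1.1619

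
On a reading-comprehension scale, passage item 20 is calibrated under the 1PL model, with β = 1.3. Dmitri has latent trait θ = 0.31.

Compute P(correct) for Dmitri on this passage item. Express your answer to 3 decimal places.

P(θ) = 1 / (1 + exp(−(θ − β)))
Exponent: (0.31 − 1.3) = -0.9900
1/(1 + e^{0.9900}) = 0.2709
P = 0.2709

0.271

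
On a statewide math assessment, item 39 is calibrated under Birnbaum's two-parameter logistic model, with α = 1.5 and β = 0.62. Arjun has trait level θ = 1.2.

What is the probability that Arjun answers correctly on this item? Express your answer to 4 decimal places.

P(θ) = 1 / (1 + exp(−α(θ − β)))
Exponent: 1.5 × (1.2 − 0.62) = 0.8700
1/(1 + e^{-0.8700}) = 0.7047

0.7047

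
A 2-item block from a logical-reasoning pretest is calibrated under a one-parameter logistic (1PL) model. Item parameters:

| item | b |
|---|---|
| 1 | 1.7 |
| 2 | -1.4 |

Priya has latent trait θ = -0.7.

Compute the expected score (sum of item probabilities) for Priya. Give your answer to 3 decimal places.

P(θ) = 1 / (1 + exp(−(θ − b)))
P_1 = 1/(1+e^{2.4000}) = 0.0832
P_2 = 1/(1+e^{-0.7000}) = 0.6682
E[score] = 0.0832 + 0.6682 = 0.7514

0.751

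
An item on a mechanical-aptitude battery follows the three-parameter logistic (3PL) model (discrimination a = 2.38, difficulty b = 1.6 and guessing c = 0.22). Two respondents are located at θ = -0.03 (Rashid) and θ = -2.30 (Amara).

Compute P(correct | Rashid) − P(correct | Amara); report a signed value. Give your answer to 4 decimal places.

0.0157

P(θ) = c + (1 − c) · 1 / (1 + exp(−a(θ − b)))
P(Rashid) = 0.2358  [exponent -3.8794]
P(Amara) = 0.2201  [exponent -9.2820]
Difference = 0.2358 − 0.2201 = 0.0157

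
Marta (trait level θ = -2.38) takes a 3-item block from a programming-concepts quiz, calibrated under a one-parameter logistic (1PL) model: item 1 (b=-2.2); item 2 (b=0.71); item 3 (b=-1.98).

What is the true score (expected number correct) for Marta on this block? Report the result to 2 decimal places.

0.90

P(θ) = 1 / (1 + exp(−(θ − b)))
P_1 = 1/(1+e^{0.1800}) = 0.4551
P_2 = 1/(1+e^{3.0900}) = 0.0435
P_3 = 1/(1+e^{0.4000}) = 0.4013
E[score] = 0.4551 + 0.0435 + 0.4013 = 0.9000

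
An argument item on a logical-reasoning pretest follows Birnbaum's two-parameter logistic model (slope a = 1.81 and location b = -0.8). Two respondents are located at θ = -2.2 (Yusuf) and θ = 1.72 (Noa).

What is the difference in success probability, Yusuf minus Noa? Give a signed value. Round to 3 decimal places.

P(θ) = 1 / (1 + exp(−a(θ − b)))
P(Yusuf) = 0.0735  [exponent -2.5340]
P(Noa) = 0.9897  [exponent 4.5612]
Difference = 0.0735 − 0.9897 = -0.9161

-0.916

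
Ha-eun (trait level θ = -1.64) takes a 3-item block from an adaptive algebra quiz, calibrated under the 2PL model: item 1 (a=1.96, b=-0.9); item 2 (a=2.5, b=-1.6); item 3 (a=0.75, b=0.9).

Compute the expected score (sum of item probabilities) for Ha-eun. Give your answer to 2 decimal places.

0.79

P(θ) = 1 / (1 + exp(−a(θ − b)))
P_1 = 1/(1+e^{1.4504}) = 0.1899
P_2 = 1/(1+e^{0.1000}) = 0.4750
P_3 = 1/(1+e^{1.9050}) = 0.1295
E[score] = 0.1899 + 0.4750 + 0.1295 = 0.7945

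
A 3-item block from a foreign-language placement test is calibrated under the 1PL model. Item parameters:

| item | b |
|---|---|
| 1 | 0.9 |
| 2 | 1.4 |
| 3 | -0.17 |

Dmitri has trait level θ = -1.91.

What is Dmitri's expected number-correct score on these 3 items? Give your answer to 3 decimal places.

0.241

P(θ) = 1 / (1 + exp(−(θ − b)))
P_1 = 1/(1+e^{2.8100}) = 0.0568
P_2 = 1/(1+e^{3.3100}) = 0.0352
P_3 = 1/(1+e^{1.7400}) = 0.1493
E[score] = 0.0568 + 0.0352 + 0.1493 = 0.2413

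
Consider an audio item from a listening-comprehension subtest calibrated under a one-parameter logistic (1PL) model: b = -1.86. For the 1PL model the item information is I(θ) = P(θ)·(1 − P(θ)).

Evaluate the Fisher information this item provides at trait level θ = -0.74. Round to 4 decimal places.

0.1855

P = 1/(1+e^{-1.1200}) = 0.7540
P(1−P) = 0.7540 × 0.2460 = 0.1855
I = P(1−P) = 0.18549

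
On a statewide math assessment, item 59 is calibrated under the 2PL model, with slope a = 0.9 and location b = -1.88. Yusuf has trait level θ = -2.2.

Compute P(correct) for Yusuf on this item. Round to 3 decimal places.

0.428

P(θ) = 1 / (1 + exp(−a(θ − b)))
Exponent: 0.9 × (-2.2 − (-1.88)) = -0.2880
1/(1 + e^{0.2880}) = 0.4285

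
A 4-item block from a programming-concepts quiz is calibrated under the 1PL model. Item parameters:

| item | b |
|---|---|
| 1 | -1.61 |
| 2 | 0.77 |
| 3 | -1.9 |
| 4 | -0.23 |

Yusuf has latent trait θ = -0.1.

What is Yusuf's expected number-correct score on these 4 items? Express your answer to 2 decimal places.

P(θ) = 1 / (1 + exp(−(θ − b)))
P_1 = 1/(1+e^{-1.5100}) = 0.8191
P_2 = 1/(1+e^{0.8700}) = 0.2953
P_3 = 1/(1+e^{-1.8000}) = 0.8581
P_4 = 1/(1+e^{-0.1300}) = 0.5325
E[score] = 0.8191 + 0.2953 + 0.8581 + 0.5325 = 2.5049

2.50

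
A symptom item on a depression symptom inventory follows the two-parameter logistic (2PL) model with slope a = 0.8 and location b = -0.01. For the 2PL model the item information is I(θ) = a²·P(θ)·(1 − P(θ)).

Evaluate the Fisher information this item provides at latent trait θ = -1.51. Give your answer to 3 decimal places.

P = 1/(1+e^{1.2000}) = 0.2315
P(1−P) = 0.2315 × 0.7685 = 0.1779
I = a² × P(1−P) = 0.8² × 0.1779 = 0.11385

0.114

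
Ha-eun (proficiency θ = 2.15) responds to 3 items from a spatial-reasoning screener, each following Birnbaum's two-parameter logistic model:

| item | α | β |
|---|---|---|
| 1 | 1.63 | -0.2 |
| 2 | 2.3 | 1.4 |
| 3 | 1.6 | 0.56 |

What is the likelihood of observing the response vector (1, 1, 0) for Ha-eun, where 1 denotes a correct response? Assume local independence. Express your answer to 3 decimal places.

P(θ) = 1 / (1 + exp(−α(θ − β)))
P_1 = 1/(1+e^{-3.8305}) = 0.9788
P_2 = 1/(1+e^{-1.7250}) = 0.8488
P_3 = 1/(1+e^{-2.5440}) = 0.9272
L = P_1 × P_2 × (1−P_3) = 0.9788 × 0.8488 × 0.0728 = 0.06050

0.061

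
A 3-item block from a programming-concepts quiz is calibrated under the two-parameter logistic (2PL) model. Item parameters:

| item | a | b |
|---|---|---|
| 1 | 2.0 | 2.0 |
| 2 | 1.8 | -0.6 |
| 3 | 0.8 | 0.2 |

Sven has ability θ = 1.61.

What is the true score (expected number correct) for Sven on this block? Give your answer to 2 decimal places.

2.05

P(θ) = 1 / (1 + exp(−a(θ − b)))
P_1 = 1/(1+e^{0.7800}) = 0.3143
P_2 = 1/(1+e^{-3.9780}) = 0.9816
P_3 = 1/(1+e^{-1.1280}) = 0.7555
E[score] = 0.3143 + 0.9816 + 0.7555 = 2.0514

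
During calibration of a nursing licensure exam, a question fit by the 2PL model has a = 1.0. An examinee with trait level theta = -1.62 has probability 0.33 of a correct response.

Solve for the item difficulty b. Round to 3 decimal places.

-0.912

P(theta) = 1 / (1 + exp(−a(theta − b)))
logit(0.33) = ln(0.33/0.67) = -0.7082
b = theta − logit/(a) = -1.62 − (-0.7082)/1.0000 = -0.9118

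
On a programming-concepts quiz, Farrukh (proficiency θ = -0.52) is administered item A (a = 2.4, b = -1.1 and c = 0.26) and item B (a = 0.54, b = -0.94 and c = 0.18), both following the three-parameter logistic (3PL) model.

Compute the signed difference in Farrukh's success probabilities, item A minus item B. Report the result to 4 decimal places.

0.2164

P(θ) = c + (1 − c) · 1 / (1 + exp(−a(θ − b)))
P_A = 0.8527
P_B = 0.6363
P_A − P_B = 0.2164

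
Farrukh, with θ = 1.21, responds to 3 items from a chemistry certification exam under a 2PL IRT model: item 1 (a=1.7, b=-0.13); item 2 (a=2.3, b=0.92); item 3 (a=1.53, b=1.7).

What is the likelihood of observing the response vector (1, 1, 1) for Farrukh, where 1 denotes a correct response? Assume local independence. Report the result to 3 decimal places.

0.192

P(θ) = 1 / (1 + exp(−a(θ − b)))
P_1 = 1/(1+e^{-2.2780}) = 0.9070
P_2 = 1/(1+e^{-0.6670}) = 0.6608
P_3 = 1/(1+e^{0.7497}) = 0.3209
L = P_1 × P_2 × P_3 = 0.9070 × 0.6608 × 0.3209 = 0.19234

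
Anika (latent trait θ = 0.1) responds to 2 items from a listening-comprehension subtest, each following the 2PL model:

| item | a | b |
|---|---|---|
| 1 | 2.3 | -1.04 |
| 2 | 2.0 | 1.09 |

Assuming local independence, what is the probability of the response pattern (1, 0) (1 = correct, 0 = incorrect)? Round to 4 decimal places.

0.8192

P(θ) = 1 / (1 + exp(−a(θ − b)))
P_1 = 1/(1+e^{-2.6220}) = 0.9323
P_2 = 1/(1+e^{1.9800}) = 0.1213
L = P_1 × (1−P_2) = 0.9323 × 0.8787 = 0.81916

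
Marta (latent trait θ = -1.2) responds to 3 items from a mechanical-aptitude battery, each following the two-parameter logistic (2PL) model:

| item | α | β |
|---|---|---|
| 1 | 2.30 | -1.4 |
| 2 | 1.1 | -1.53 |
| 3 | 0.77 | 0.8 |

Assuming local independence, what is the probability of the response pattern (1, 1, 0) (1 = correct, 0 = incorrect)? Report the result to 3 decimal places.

0.298

P(θ) = 1 / (1 + exp(−α(θ − β)))
P_1 = 1/(1+e^{-0.4600}) = 0.6130
P_2 = 1/(1+e^{-0.3630}) = 0.5898
P_3 = 1/(1+e^{1.5400}) = 0.1765
L = P_1 × P_2 × (1−P_3) = 0.6130 × 0.5898 × 0.8235 = 0.29771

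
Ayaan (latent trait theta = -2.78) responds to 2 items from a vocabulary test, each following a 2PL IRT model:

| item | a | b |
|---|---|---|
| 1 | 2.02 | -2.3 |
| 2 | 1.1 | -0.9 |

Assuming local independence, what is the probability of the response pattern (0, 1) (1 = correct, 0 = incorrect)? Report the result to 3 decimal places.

P(theta) = 1 / (1 + exp(−a(theta − b)))
P_1 = 1/(1+e^{0.9696}) = 0.2750
P_2 = 1/(1+e^{2.0680}) = 0.1122
L = (1−P_1) × P_2 = 0.7250 × 0.1122 = 0.08138

0.081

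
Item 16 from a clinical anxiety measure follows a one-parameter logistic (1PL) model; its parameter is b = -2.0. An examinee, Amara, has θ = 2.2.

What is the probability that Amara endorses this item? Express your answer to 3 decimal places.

P(θ) = 1 / (1 + exp(−(θ − b)))
Exponent: (2.2 − (-2.0)) = 4.2000
1/(1 + e^{-4.2000}) = 0.9852
P = 0.9852

0.985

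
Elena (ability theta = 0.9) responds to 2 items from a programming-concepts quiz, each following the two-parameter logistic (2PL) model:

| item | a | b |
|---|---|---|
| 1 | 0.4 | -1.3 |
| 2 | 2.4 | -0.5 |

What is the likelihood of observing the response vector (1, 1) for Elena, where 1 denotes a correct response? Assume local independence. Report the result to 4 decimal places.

P(theta) = 1 / (1 + exp(−a(theta − b)))
P_1 = 1/(1+e^{-0.8800}) = 0.7068
P_2 = 1/(1+e^{-3.3600}) = 0.9664
L = P_1 × P_2 = 0.7068 × 0.9664 = 0.68309

0.6831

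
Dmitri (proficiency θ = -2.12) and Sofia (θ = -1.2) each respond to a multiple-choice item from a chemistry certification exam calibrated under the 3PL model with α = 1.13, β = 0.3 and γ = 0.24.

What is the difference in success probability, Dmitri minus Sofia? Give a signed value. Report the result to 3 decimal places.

-0.072

P(θ) = γ + (1 − γ) · 1 / (1 + exp(−α(θ − β)))
P(Dmitri) = 0.2863  [exponent -2.7346]
P(Sofia) = 0.3579  [exponent -1.6950]
Difference = 0.2863 − 0.3579 = -0.0716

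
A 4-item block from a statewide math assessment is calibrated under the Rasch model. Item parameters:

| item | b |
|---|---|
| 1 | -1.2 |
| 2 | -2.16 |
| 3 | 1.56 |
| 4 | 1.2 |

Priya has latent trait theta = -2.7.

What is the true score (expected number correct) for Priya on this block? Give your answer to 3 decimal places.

P(theta) = 1 / (1 + exp(−(theta − b)))
P_1 = 1/(1+e^{1.5000}) = 0.1824
P_2 = 1/(1+e^{0.5400}) = 0.3682
P_3 = 1/(1+e^{4.2600}) = 0.0139
P_4 = 1/(1+e^{3.9000}) = 0.0198
E[score] = 0.1824 + 0.3682 + 0.0139 + 0.0198 = 0.5844

0.584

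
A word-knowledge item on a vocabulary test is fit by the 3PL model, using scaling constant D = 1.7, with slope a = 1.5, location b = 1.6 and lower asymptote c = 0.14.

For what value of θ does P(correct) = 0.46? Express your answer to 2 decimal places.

P(θ) = c + (1 − c) · 1 / (1 + exp(−D·a(θ − b)))
Remove guessing floor: (0.46 − 0.14)/(1 − 0.14) = 0.3721
logit = ln(0.3721/0.6279) = -0.5232
θ = b + logit/(1.7·a) = 1.6 + (-0.5232)/2.5500 = 1.3948

1.39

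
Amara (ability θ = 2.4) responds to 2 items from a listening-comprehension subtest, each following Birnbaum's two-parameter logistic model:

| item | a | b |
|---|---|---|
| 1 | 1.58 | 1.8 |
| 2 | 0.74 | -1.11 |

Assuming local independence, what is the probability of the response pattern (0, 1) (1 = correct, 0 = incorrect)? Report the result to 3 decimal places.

P(θ) = 1 / (1 + exp(−a(θ − b)))
P_1 = 1/(1+e^{-0.9480}) = 0.7207
P_2 = 1/(1+e^{-2.5974}) = 0.9307
L = (1−P_1) × P_2 = 0.2793 × 0.9307 = 0.25993

0.260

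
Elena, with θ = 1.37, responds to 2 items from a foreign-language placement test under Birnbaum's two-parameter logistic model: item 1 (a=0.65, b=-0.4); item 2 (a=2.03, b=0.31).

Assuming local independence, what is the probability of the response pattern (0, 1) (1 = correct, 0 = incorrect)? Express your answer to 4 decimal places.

P(θ) = 1 / (1 + exp(−a(θ − b)))
P_1 = 1/(1+e^{-1.1505}) = 0.7596
P_2 = 1/(1+e^{-2.1518}) = 0.8958
L = (1−P_1) × P_2 = 0.2404 × 0.8958 = 0.21536

0.2154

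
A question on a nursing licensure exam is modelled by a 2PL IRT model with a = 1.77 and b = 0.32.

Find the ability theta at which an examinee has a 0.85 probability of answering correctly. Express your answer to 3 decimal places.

P(theta) = 1 / (1 + exp(−a(theta − b)))
logit = ln(0.8500/0.1500) = 1.7346
theta = b + logit/(a) = 0.32 + 1.7346/1.7700 = 1.3000

1.300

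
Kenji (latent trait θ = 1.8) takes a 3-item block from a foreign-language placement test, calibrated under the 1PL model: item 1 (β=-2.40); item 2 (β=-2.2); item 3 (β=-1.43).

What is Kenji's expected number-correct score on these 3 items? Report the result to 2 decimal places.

2.93

P(θ) = 1 / (1 + exp(−(θ − β)))
P_1 = 1/(1+e^{-4.2000}) = 0.9852
P_2 = 1/(1+e^{-4.0000}) = 0.9820
P_3 = 1/(1+e^{-3.2300}) = 0.9619
E[score] = 0.9852 + 0.9820 + 0.9619 = 2.9292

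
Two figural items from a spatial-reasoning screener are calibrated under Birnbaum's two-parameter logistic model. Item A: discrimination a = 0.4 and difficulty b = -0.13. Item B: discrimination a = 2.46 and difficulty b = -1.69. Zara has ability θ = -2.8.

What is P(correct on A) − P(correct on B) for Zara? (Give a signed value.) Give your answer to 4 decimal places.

P(θ) = 1 / (1 + exp(−a(θ − b)))
P_A = 0.2558
P_B = 0.0612
P_A − P_B = 0.1946

0.1946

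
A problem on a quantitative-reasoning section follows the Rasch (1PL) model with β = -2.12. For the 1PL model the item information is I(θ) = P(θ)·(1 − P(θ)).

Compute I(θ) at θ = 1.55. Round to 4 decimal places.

P = 1/(1+e^{-3.6700}) = 0.9752
P(1−P) = 0.9752 × 0.0248 = 0.0242
I = P(1−P) = 0.02423

0.0242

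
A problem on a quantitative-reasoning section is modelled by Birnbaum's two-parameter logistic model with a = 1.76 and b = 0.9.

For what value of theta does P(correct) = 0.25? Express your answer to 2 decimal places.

P(theta) = 1 / (1 + exp(−a(theta − b)))
logit = ln(0.2500/0.7500) = -1.0986
theta = b + logit/(a) = 0.9 + (-1.0986)/1.7600 = 0.2758

0.28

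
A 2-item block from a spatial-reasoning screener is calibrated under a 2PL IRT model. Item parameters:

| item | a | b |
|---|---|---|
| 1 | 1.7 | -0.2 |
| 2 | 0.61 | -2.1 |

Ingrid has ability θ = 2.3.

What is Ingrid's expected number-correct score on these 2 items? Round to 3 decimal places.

P(θ) = 1 / (1 + exp(−a(θ − b)))
P_1 = 1/(1+e^{-4.2500}) = 0.9859
P_2 = 1/(1+e^{-2.6840}) = 0.9361
E[score] = 0.9859 + 0.9361 = 1.9220

1.922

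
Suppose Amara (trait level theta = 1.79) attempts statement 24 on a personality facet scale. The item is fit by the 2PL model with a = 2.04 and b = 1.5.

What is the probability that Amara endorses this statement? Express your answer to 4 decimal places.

P(theta) = 1 / (1 + exp(−a(theta − b)))
Exponent: 2.04 × (1.79 − 1.5) = 0.5916
1/(1 + e^{-0.5916}) = 0.6437

0.6437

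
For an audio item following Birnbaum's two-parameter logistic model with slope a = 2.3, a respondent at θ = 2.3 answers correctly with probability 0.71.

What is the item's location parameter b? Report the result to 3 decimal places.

P(θ) = 1 / (1 + exp(−a(θ − b)))
logit(0.71) = ln(0.71/0.29) = 0.8954
b = θ − logit/(a) = 2.3 − 0.8954/2.3000 = 1.9107

1.911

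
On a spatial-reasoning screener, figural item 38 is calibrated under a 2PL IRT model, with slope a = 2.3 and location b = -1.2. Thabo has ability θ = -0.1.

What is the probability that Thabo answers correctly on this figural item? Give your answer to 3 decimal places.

P(θ) = 1 / (1 + exp(−a(θ − b)))
Exponent: 2.3 × (-0.1 − (-1.2)) = 2.5300
1/(1 + e^{-2.5300}) = 0.9262

0.926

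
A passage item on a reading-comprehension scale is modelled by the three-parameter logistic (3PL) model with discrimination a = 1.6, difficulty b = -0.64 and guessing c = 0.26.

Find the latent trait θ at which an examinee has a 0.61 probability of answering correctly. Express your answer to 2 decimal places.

-0.71

P(θ) = c + (1 − c) · 1 / (1 + exp(−a(θ − b)))
Remove guessing floor: (0.61 − 0.26)/(1 − 0.26) = 0.4730
logit = ln(0.4730/0.5270) = -0.1082
θ = b + logit/(a) = -0.64 + (-0.1082)/1.6000 = -0.7076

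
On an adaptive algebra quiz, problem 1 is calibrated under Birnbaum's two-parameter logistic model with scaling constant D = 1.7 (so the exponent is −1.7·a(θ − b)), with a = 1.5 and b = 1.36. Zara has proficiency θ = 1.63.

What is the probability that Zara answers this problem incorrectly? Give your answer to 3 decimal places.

P(θ) = 1 / (1 + exp(−D·a(θ − b)))
Exponent: 1.7 × 1.5 × (1.63 − 1.36) = 0.6885
1/(1 + e^{-0.6885}) = 0.6656
P = 0.6656
P(incorrect) = 1 − 0.6656 = 0.3344

0.334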